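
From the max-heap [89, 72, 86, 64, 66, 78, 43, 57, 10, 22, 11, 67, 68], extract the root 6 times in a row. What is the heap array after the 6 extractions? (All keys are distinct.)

extract-max #1 returns 89:
  remove root 89; move last element 68 to root → [68, 72, 86, 64, 66, 78, 43, 57, 10, 22, 11, 67]
  68 vs larger child 86 at index 2, swap → [86, 72, 68, 64, 66, 78, 43, 57, 10, 22, 11, 67]
  68 vs larger child 78 at index 5, swap → [86, 72, 78, 64, 66, 68, 43, 57, 10, 22, 11, 67]
extract-max #2 returns 86:
  remove root 86; move last element 67 to root → [67, 72, 78, 64, 66, 68, 43, 57, 10, 22, 11]
  67 vs larger child 78 at index 2, swap → [78, 72, 67, 64, 66, 68, 43, 57, 10, 22, 11]
  67 vs larger child 68 at index 5, swap → [78, 72, 68, 64, 66, 67, 43, 57, 10, 22, 11]
extract-max #3 returns 78:
  remove root 78; move last element 11 to root → [11, 72, 68, 64, 66, 67, 43, 57, 10, 22]
  11 vs larger child 72 at index 1, swap → [72, 11, 68, 64, 66, 67, 43, 57, 10, 22]
  11 vs larger child 66 at index 4, swap → [72, 66, 68, 64, 11, 67, 43, 57, 10, 22]
  11 vs only child 22 at index 9, swap → [72, 66, 68, 64, 22, 67, 43, 57, 10, 11]
extract-max #4 returns 72:
  remove root 72; move last element 11 to root → [11, 66, 68, 64, 22, 67, 43, 57, 10]
  11 vs larger child 68 at index 2, swap → [68, 66, 11, 64, 22, 67, 43, 57, 10]
  11 vs larger child 67 at index 5, swap → [68, 66, 67, 64, 22, 11, 43, 57, 10]
extract-max #5 returns 68:
  remove root 68; move last element 10 to root → [10, 66, 67, 64, 22, 11, 43, 57]
  10 vs larger child 67 at index 2, swap → [67, 66, 10, 64, 22, 11, 43, 57]
  10 vs larger child 43 at index 6, swap → [67, 66, 43, 64, 22, 11, 10, 57]
extract-max #6 returns 67:
  remove root 67; move last element 57 to root → [57, 66, 43, 64, 22, 11, 10]
  57 vs larger child 66 at index 1, swap → [66, 57, 43, 64, 22, 11, 10]
  57 vs larger child 64 at index 3, swap → [66, 64, 43, 57, 22, 11, 10]

[66, 64, 43, 57, 22, 11, 10]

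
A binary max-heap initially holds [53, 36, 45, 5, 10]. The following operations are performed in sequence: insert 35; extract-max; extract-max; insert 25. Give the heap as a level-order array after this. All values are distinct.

[36, 25, 35, 5, 10]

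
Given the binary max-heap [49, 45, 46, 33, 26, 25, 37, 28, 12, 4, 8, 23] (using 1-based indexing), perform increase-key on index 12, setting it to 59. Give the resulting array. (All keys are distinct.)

set index 12 from 23 to 59 → [49, 45, 46, 33, 26, 25, 37, 28, 12, 4, 8, 59]
59 > parent 25 at index 6, swap → [49, 45, 46, 33, 26, 59, 37, 28, 12, 4, 8, 25]
59 > parent 46 at index 3, swap → [49, 45, 59, 33, 26, 46, 37, 28, 12, 4, 8, 25]
59 > parent 49 at index 1, swap → [59, 45, 49, 33, 26, 46, 37, 28, 12, 4, 8, 25]

[59, 45, 49, 33, 26, 46, 37, 28, 12, 4, 8, 25]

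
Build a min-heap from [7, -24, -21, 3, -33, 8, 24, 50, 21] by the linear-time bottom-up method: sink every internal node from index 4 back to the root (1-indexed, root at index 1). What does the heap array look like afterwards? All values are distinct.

[-33, -24, -21, 3, 7, 8, 24, 50, 21]

sift down from index 4: already satisfies heap property
sift down from index 3: already satisfies heap property
sift down from index 2:
  -24 vs smaller child -33 at index 5, swap → [7, -33, -21, 3, -24, 8, 24, 50, 21]
sift down from index 1:
  7 vs smaller child -33 at index 2, swap → [-33, 7, -21, 3, -24, 8, 24, 50, 21]
  7 vs smaller child -24 at index 5, swap → [-33, -24, -21, 3, 7, 8, 24, 50, 21]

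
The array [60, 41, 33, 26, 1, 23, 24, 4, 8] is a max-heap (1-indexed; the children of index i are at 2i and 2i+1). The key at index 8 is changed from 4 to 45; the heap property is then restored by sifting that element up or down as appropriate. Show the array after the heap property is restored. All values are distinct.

set index 8 from 4 to 45 → [60, 41, 33, 26, 1, 23, 24, 45, 8]
45 > parent 26 at index 4, swap → [60, 41, 33, 45, 1, 23, 24, 26, 8]
45 > parent 41 at index 2, swap → [60, 45, 33, 41, 1, 23, 24, 26, 8]

[60, 45, 33, 41, 1, 23, 24, 26, 8]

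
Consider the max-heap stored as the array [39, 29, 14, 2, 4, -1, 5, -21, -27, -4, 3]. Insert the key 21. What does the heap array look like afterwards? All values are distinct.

[39, 29, 21, 2, 4, 14, 5, -21, -27, -4, 3, -1]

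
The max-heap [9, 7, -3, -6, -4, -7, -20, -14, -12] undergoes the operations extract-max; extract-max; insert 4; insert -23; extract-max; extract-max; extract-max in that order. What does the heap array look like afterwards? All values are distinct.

extract-max → returns 9:
  remove root 9; move last element -12 to root → [-12, 7, -3, -6, -4, -7, -20, -14]
  -12 vs larger child 7 at index 1, swap → [7, -12, -3, -6, -4, -7, -20, -14]
  -12 vs larger child -4 at index 4, swap → [7, -4, -3, -6, -12, -7, -20, -14]
extract-max → returns 7:
  remove root 7; move last element -14 to root → [-14, -4, -3, -6, -12, -7, -20]
  -14 vs larger child -3 at index 2, swap → [-3, -4, -14, -6, -12, -7, -20]
  -14 vs larger child -7 at index 5, swap → [-3, -4, -7, -6, -12, -14, -20]
insert 4:
  append 4 at index 7 → [-3, -4, -7, -6, -12, -14, -20, 4]
  4 > parent -6 at index 3, swap → [-3, -4, -7, 4, -12, -14, -20, -6]
  4 > parent -4 at index 1, swap → [-3, 4, -7, -4, -12, -14, -20, -6]
  4 > parent -3 at index 0, swap → [4, -3, -7, -4, -12, -14, -20, -6]
insert -23:
  append -23 at index 8 → [4, -3, -7, -4, -12, -14, -20, -6, -23] (no swap needed)
extract-max → returns 4:
  remove root 4; move last element -23 to root → [-23, -3, -7, -4, -12, -14, -20, -6]
  -23 vs larger child -3 at index 1, swap → [-3, -23, -7, -4, -12, -14, -20, -6]
  -23 vs larger child -4 at index 3, swap → [-3, -4, -7, -23, -12, -14, -20, -6]
  -23 vs only child -6 at index 7, swap → [-3, -4, -7, -6, -12, -14, -20, -23]
extract-max → returns -3:
  remove root -3; move last element -23 to root → [-23, -4, -7, -6, -12, -14, -20]
  -23 vs larger child -4 at index 1, swap → [-4, -23, -7, -6, -12, -14, -20]
  -23 vs larger child -6 at index 3, swap → [-4, -6, -7, -23, -12, -14, -20]
extract-max → returns -4:
  remove root -4; move last element -20 to root → [-20, -6, -7, -23, -12, -14]
  -20 vs larger child -6 at index 1, swap → [-6, -20, -7, -23, -12, -14]
  -20 vs larger child -12 at index 4, swap → [-6, -12, -7, -23, -20, -14]

[-6, -12, -7, -23, -20, -14]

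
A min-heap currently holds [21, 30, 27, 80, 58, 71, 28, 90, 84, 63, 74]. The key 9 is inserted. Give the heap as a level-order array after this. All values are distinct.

append 9 at index 11 → [21, 30, 27, 80, 58, 71, 28, 90, 84, 63, 74, 9]
9 < parent 71 at index 5, swap → [21, 30, 27, 80, 58, 9, 28, 90, 84, 63, 74, 71]
9 < parent 27 at index 2, swap → [21, 30, 9, 80, 58, 27, 28, 90, 84, 63, 74, 71]
9 < parent 21 at index 0, swap → [9, 30, 21, 80, 58, 27, 28, 90, 84, 63, 74, 71]

[9, 30, 21, 80, 58, 27, 28, 90, 84, 63, 74, 71]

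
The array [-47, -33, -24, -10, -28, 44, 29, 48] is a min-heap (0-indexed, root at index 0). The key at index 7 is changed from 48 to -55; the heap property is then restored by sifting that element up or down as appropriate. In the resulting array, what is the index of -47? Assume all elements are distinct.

set index 7 from 48 to -55 → [-47, -33, -24, -10, -28, 44, 29, -55]
-55 < parent -10 at index 3, swap → [-47, -33, -24, -55, -28, 44, 29, -10]
-55 < parent -33 at index 1, swap → [-47, -55, -24, -33, -28, 44, 29, -10]
-55 < parent -47 at index 0, swap → [-55, -47, -24, -33, -28, 44, 29, -10]
resulting array: [-55, -47, -24, -33, -28, 44, 29, -10]

1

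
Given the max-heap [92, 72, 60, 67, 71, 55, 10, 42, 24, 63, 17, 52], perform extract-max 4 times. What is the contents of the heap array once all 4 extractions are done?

[63, 52, 60, 42, 24, 55, 10, 17]

extract-max #1 returns 92:
  remove root 92; move last element 52 to root → [52, 72, 60, 67, 71, 55, 10, 42, 24, 63, 17]
  52 vs larger child 72 at index 1, swap → [72, 52, 60, 67, 71, 55, 10, 42, 24, 63, 17]
  52 vs larger child 71 at index 4, swap → [72, 71, 60, 67, 52, 55, 10, 42, 24, 63, 17]
  52 vs larger child 63 at index 9, swap → [72, 71, 60, 67, 63, 55, 10, 42, 24, 52, 17]
extract-max #2 returns 72:
  remove root 72; move last element 17 to root → [17, 71, 60, 67, 63, 55, 10, 42, 24, 52]
  17 vs larger child 71 at index 1, swap → [71, 17, 60, 67, 63, 55, 10, 42, 24, 52]
  17 vs larger child 67 at index 3, swap → [71, 67, 60, 17, 63, 55, 10, 42, 24, 52]
  17 vs larger child 42 at index 7, swap → [71, 67, 60, 42, 63, 55, 10, 17, 24, 52]
extract-max #3 returns 71:
  remove root 71; move last element 52 to root → [52, 67, 60, 42, 63, 55, 10, 17, 24]
  52 vs larger child 67 at index 1, swap → [67, 52, 60, 42, 63, 55, 10, 17, 24]
  52 vs larger child 63 at index 4, swap → [67, 63, 60, 42, 52, 55, 10, 17, 24]
extract-max #4 returns 67:
  remove root 67; move last element 24 to root → [24, 63, 60, 42, 52, 55, 10, 17]
  24 vs larger child 63 at index 1, swap → [63, 24, 60, 42, 52, 55, 10, 17]
  24 vs larger child 52 at index 4, swap → [63, 52, 60, 42, 24, 55, 10, 17]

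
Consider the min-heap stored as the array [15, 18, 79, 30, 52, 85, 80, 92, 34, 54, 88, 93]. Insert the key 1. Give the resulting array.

append 1 at index 12 → [15, 18, 79, 30, 52, 85, 80, 92, 34, 54, 88, 93, 1]
1 < parent 85 at index 5, swap → [15, 18, 79, 30, 52, 1, 80, 92, 34, 54, 88, 93, 85]
1 < parent 79 at index 2, swap → [15, 18, 1, 30, 52, 79, 80, 92, 34, 54, 88, 93, 85]
1 < parent 15 at index 0, swap → [1, 18, 15, 30, 52, 79, 80, 92, 34, 54, 88, 93, 85]

[1, 18, 15, 30, 52, 79, 80, 92, 34, 54, 88, 93, 85]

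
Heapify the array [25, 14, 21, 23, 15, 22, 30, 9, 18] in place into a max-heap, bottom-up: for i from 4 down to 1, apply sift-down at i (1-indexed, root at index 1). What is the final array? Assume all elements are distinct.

[30, 23, 25, 18, 15, 22, 21, 9, 14]

sift down from index 4: already satisfies heap property
sift down from index 3:
  21 vs larger child 30 at index 7, swap → [25, 14, 30, 23, 15, 22, 21, 9, 18]
sift down from index 2:
  14 vs larger child 23 at index 4, swap → [25, 23, 30, 14, 15, 22, 21, 9, 18]
  14 vs larger child 18 at index 9, swap → [25, 23, 30, 18, 15, 22, 21, 9, 14]
sift down from index 1:
  25 vs larger child 30 at index 3, swap → [30, 23, 25, 18, 15, 22, 21, 9, 14]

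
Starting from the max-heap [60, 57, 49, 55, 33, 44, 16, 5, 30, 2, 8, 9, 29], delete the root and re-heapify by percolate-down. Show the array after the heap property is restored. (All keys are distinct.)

[57, 55, 49, 30, 33, 44, 16, 5, 29, 2, 8, 9]

remove root 60; move last element 29 to root → [29, 57, 49, 55, 33, 44, 16, 5, 30, 2, 8, 9]
29 vs larger child 57 at index 1, swap → [57, 29, 49, 55, 33, 44, 16, 5, 30, 2, 8, 9]
29 vs larger child 55 at index 3, swap → [57, 55, 49, 29, 33, 44, 16, 5, 30, 2, 8, 9]
29 vs larger child 30 at index 8, swap → [57, 55, 49, 30, 33, 44, 16, 5, 29, 2, 8, 9]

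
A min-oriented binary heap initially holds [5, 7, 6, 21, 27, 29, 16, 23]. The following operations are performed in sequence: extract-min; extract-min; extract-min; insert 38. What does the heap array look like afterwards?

extract-min → returns 5:
  remove root 5; move last element 23 to root → [23, 7, 6, 21, 27, 29, 16]
  23 vs smaller child 6 at index 2, swap → [6, 7, 23, 21, 27, 29, 16]
  23 vs smaller child 16 at index 6, swap → [6, 7, 16, 21, 27, 29, 23]
extract-min → returns 6:
  remove root 6; move last element 23 to root → [23, 7, 16, 21, 27, 29]
  23 vs smaller child 7 at index 1, swap → [7, 23, 16, 21, 27, 29]
  23 vs smaller child 21 at index 3, swap → [7, 21, 16, 23, 27, 29]
extract-min → returns 7:
  remove root 7; move last element 29 to root → [29, 21, 16, 23, 27]
  29 vs smaller child 16 at index 2, swap → [16, 21, 29, 23, 27]
insert 38:
  append 38 at index 5 → [16, 21, 29, 23, 27, 38] (no swap needed)

[16, 21, 29, 23, 27, 38]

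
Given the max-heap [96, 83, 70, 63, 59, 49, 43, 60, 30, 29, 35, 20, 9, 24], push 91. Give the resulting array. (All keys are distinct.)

[96, 83, 91, 63, 59, 49, 70, 60, 30, 29, 35, 20, 9, 24, 43]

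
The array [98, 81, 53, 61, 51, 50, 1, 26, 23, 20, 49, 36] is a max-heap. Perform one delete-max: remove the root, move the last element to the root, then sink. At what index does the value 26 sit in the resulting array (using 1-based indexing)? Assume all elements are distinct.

remove root 98; move last element 36 to root → [36, 81, 53, 61, 51, 50, 1, 26, 23, 20, 49]
36 vs larger child 81 at index 2, swap → [81, 36, 53, 61, 51, 50, 1, 26, 23, 20, 49]
36 vs larger child 61 at index 4, swap → [81, 61, 53, 36, 51, 50, 1, 26, 23, 20, 49]
resulting array: [81, 61, 53, 36, 51, 50, 1, 26, 23, 20, 49]

8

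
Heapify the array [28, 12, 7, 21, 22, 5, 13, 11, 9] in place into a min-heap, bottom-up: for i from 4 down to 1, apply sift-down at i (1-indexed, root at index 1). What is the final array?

[5, 9, 7, 11, 22, 28, 13, 12, 21]

sift down from index 4:
  21 vs smaller child 9 at index 9, swap → [28, 12, 7, 9, 22, 5, 13, 11, 21]
sift down from index 3:
  7 vs smaller child 5 at index 6, swap → [28, 12, 5, 9, 22, 7, 13, 11, 21]
sift down from index 2:
  12 vs smaller child 9 at index 4, swap → [28, 9, 5, 12, 22, 7, 13, 11, 21]
  12 vs smaller child 11 at index 8, swap → [28, 9, 5, 11, 22, 7, 13, 12, 21]
sift down from index 1:
  28 vs smaller child 5 at index 3, swap → [5, 9, 28, 11, 22, 7, 13, 12, 21]
  28 vs smaller child 7 at index 6, swap → [5, 9, 7, 11, 22, 28, 13, 12, 21]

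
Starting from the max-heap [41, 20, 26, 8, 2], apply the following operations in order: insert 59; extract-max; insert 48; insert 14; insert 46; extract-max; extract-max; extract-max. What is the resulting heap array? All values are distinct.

insert 59:
  append 59 at index 5 → [41, 20, 26, 8, 2, 59]
  59 > parent 26 at index 2, swap → [41, 20, 59, 8, 2, 26]
  59 > parent 41 at index 0, swap → [59, 20, 41, 8, 2, 26]
extract-max → returns 59:
  remove root 59; move last element 26 to root → [26, 20, 41, 8, 2]
  26 vs larger child 41 at index 2, swap → [41, 20, 26, 8, 2]
insert 48:
  append 48 at index 5 → [41, 20, 26, 8, 2, 48]
  48 > parent 26 at index 2, swap → [41, 20, 48, 8, 2, 26]
  48 > parent 41 at index 0, swap → [48, 20, 41, 8, 2, 26]
insert 14:
  append 14 at index 6 → [48, 20, 41, 8, 2, 26, 14] (no swap needed)
insert 46:
  append 46 at index 7 → [48, 20, 41, 8, 2, 26, 14, 46]
  46 > parent 8 at index 3, swap → [48, 20, 41, 46, 2, 26, 14, 8]
  46 > parent 20 at index 1, swap → [48, 46, 41, 20, 2, 26, 14, 8]
extract-max → returns 48:
  remove root 48; move last element 8 to root → [8, 46, 41, 20, 2, 26, 14]
  8 vs larger child 46 at index 1, swap → [46, 8, 41, 20, 2, 26, 14]
  8 vs larger child 20 at index 3, swap → [46, 20, 41, 8, 2, 26, 14]
extract-max → returns 46:
  remove root 46; move last element 14 to root → [14, 20, 41, 8, 2, 26]
  14 vs larger child 41 at index 2, swap → [41, 20, 14, 8, 2, 26]
  14 vs only child 26 at index 5, swap → [41, 20, 26, 8, 2, 14]
extract-max → returns 41:
  remove root 41; move last element 14 to root → [14, 20, 26, 8, 2]
  14 vs larger child 26 at index 2, swap → [26, 20, 14, 8, 2]

[26, 20, 14, 8, 2]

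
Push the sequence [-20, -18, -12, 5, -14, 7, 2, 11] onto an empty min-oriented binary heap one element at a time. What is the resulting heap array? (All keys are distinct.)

[-20, -18, -12, 5, -14, 7, 2, 11]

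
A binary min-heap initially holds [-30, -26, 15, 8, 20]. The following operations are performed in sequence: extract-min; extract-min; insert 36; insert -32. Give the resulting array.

extract-min → returns -30:
  remove root -30; move last element 20 to root → [20, -26, 15, 8]
  20 vs smaller child -26 at index 1, swap → [-26, 20, 15, 8]
  20 vs only child 8 at index 3, swap → [-26, 8, 15, 20]
extract-min → returns -26:
  remove root -26; move last element 20 to root → [20, 8, 15]
  20 vs smaller child 8 at index 1, swap → [8, 20, 15]
insert 36:
  append 36 at index 3 → [8, 20, 15, 36] (no swap needed)
insert -32:
  append -32 at index 4 → [8, 20, 15, 36, -32]
  -32 < parent 20 at index 1, swap → [8, -32, 15, 36, 20]
  -32 < parent 8 at index 0, swap → [-32, 8, 15, 36, 20]

[-32, 8, 15, 36, 20]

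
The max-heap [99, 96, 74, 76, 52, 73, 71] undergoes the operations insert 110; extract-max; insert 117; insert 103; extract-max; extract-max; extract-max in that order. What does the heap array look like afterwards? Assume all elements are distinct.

[96, 76, 74, 71, 52, 73]

insert 110:
  append 110 at index 7 → [99, 96, 74, 76, 52, 73, 71, 110]
  110 > parent 76 at index 3, swap → [99, 96, 74, 110, 52, 73, 71, 76]
  110 > parent 96 at index 1, swap → [99, 110, 74, 96, 52, 73, 71, 76]
  110 > parent 99 at index 0, swap → [110, 99, 74, 96, 52, 73, 71, 76]
extract-max → returns 110:
  remove root 110; move last element 76 to root → [76, 99, 74, 96, 52, 73, 71]
  76 vs larger child 99 at index 1, swap → [99, 76, 74, 96, 52, 73, 71]
  76 vs larger child 96 at index 3, swap → [99, 96, 74, 76, 52, 73, 71]
insert 117:
  append 117 at index 7 → [99, 96, 74, 76, 52, 73, 71, 117]
  117 > parent 76 at index 3, swap → [99, 96, 74, 117, 52, 73, 71, 76]
  117 > parent 96 at index 1, swap → [99, 117, 74, 96, 52, 73, 71, 76]
  117 > parent 99 at index 0, swap → [117, 99, 74, 96, 52, 73, 71, 76]
insert 103:
  append 103 at index 8 → [117, 99, 74, 96, 52, 73, 71, 76, 103]
  103 > parent 96 at index 3, swap → [117, 99, 74, 103, 52, 73, 71, 76, 96]
  103 > parent 99 at index 1, swap → [117, 103, 74, 99, 52, 73, 71, 76, 96]
extract-max → returns 117:
  remove root 117; move last element 96 to root → [96, 103, 74, 99, 52, 73, 71, 76]
  96 vs larger child 103 at index 1, swap → [103, 96, 74, 99, 52, 73, 71, 76]
  96 vs larger child 99 at index 3, swap → [103, 99, 74, 96, 52, 73, 71, 76]
extract-max → returns 103:
  remove root 103; move last element 76 to root → [76, 99, 74, 96, 52, 73, 71]
  76 vs larger child 99 at index 1, swap → [99, 76, 74, 96, 52, 73, 71]
  76 vs larger child 96 at index 3, swap → [99, 96, 74, 76, 52, 73, 71]
extract-max → returns 99:
  remove root 99; move last element 71 to root → [71, 96, 74, 76, 52, 73]
  71 vs larger child 96 at index 1, swap → [96, 71, 74, 76, 52, 73]
  71 vs larger child 76 at index 3, swap → [96, 76, 74, 71, 52, 73]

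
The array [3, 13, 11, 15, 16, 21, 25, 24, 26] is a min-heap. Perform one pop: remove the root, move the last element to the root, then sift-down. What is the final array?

remove root 3; move last element 26 to root → [26, 13, 11, 15, 16, 21, 25, 24]
26 vs smaller child 11 at index 2, swap → [11, 13, 26, 15, 16, 21, 25, 24]
26 vs smaller child 21 at index 5, swap → [11, 13, 21, 15, 16, 26, 25, 24]

[11, 13, 21, 15, 16, 26, 25, 24]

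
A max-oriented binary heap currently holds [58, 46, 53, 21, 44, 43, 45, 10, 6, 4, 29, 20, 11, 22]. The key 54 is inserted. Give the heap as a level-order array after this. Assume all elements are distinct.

append 54 at index 14 → [58, 46, 53, 21, 44, 43, 45, 10, 6, 4, 29, 20, 11, 22, 54]
54 > parent 45 at index 6, swap → [58, 46, 53, 21, 44, 43, 54, 10, 6, 4, 29, 20, 11, 22, 45]
54 > parent 53 at index 2, swap → [58, 46, 54, 21, 44, 43, 53, 10, 6, 4, 29, 20, 11, 22, 45]

[58, 46, 54, 21, 44, 43, 53, 10, 6, 4, 29, 20, 11, 22, 45]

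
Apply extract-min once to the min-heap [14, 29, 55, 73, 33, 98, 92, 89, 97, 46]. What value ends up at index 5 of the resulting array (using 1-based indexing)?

remove root 14; move last element 46 to root → [46, 29, 55, 73, 33, 98, 92, 89, 97]
46 vs smaller child 29 at index 2, swap → [29, 46, 55, 73, 33, 98, 92, 89, 97]
46 vs smaller child 33 at index 5, swap → [29, 33, 55, 73, 46, 98, 92, 89, 97]
resulting array: [29, 33, 55, 73, 46, 98, 92, 89, 97]

46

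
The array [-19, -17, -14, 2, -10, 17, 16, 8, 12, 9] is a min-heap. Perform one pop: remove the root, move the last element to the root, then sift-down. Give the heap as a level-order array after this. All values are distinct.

[-17, -10, -14, 2, 9, 17, 16, 8, 12]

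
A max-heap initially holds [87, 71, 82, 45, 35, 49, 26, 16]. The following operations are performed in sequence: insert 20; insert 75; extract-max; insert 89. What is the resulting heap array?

[89, 82, 49, 45, 75, 35, 26, 16, 20, 71]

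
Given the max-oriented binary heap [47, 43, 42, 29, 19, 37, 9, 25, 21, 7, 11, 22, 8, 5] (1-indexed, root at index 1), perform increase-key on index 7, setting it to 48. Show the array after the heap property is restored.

set index 7 from 9 to 48 → [47, 43, 42, 29, 19, 37, 48, 25, 21, 7, 11, 22, 8, 5]
48 > parent 42 at index 3, swap → [47, 43, 48, 29, 19, 37, 42, 25, 21, 7, 11, 22, 8, 5]
48 > parent 47 at index 1, swap → [48, 43, 47, 29, 19, 37, 42, 25, 21, 7, 11, 22, 8, 5]

[48, 43, 47, 29, 19, 37, 42, 25, 21, 7, 11, 22, 8, 5]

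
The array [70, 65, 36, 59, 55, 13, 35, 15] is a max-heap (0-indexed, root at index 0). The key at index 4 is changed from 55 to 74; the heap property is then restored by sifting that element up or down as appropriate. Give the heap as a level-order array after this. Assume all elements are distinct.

[74, 70, 36, 59, 65, 13, 35, 15]

set index 4 from 55 to 74 → [70, 65, 36, 59, 74, 13, 35, 15]
74 > parent 65 at index 1, swap → [70, 74, 36, 59, 65, 13, 35, 15]
74 > parent 70 at index 0, swap → [74, 70, 36, 59, 65, 13, 35, 15]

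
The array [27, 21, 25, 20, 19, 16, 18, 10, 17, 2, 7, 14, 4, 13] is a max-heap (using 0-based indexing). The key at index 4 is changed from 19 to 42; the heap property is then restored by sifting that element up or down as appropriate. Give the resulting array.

set index 4 from 19 to 42 → [27, 21, 25, 20, 42, 16, 18, 10, 17, 2, 7, 14, 4, 13]
42 > parent 21 at index 1, swap → [27, 42, 25, 20, 21, 16, 18, 10, 17, 2, 7, 14, 4, 13]
42 > parent 27 at index 0, swap → [42, 27, 25, 20, 21, 16, 18, 10, 17, 2, 7, 14, 4, 13]

[42, 27, 25, 20, 21, 16, 18, 10, 17, 2, 7, 14, 4, 13]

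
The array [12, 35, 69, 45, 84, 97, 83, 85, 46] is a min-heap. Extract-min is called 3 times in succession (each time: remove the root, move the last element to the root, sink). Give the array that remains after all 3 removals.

[46, 83, 69, 85, 84, 97]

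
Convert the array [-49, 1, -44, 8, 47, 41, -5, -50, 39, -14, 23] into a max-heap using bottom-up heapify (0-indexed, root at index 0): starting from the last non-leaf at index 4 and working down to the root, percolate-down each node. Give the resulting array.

[47, 39, 41, 8, 23, -44, -5, -50, -49, -14, 1]

sift down from index 4: already satisfies heap property
sift down from index 3:
  8 vs larger child 39 at index 8, swap → [-49, 1, -44, 39, 47, 41, -5, -50, 8, -14, 23]
sift down from index 2:
  -44 vs larger child 41 at index 5, swap → [-49, 1, 41, 39, 47, -44, -5, -50, 8, -14, 23]
sift down from index 1:
  1 vs larger child 47 at index 4, swap → [-49, 47, 41, 39, 1, -44, -5, -50, 8, -14, 23]
  1 vs larger child 23 at index 10, swap → [-49, 47, 41, 39, 23, -44, -5, -50, 8, -14, 1]
sift down from index 0:
  -49 vs larger child 47 at index 1, swap → [47, -49, 41, 39, 23, -44, -5, -50, 8, -14, 1]
  -49 vs larger child 39 at index 3, swap → [47, 39, 41, -49, 23, -44, -5, -50, 8, -14, 1]
  -49 vs larger child 8 at index 8, swap → [47, 39, 41, 8, 23, -44, -5, -50, -49, -14, 1]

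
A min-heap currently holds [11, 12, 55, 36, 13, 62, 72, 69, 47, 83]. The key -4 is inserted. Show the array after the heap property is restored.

[-4, 11, 55, 36, 12, 62, 72, 69, 47, 83, 13]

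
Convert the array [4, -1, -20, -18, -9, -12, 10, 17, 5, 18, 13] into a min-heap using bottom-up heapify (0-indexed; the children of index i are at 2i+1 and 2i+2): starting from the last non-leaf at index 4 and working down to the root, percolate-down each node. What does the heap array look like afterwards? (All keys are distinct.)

sift down from index 4: already satisfies heap property
sift down from index 3: already satisfies heap property
sift down from index 2: already satisfies heap property
sift down from index 1:
  -1 vs smaller child -18 at index 3, swap → [4, -18, -20, -1, -9, -12, 10, 17, 5, 18, 13]
sift down from index 0:
  4 vs smaller child -20 at index 2, swap → [-20, -18, 4, -1, -9, -12, 10, 17, 5, 18, 13]
  4 vs smaller child -12 at index 5, swap → [-20, -18, -12, -1, -9, 4, 10, 17, 5, 18, 13]

[-20, -18, -12, -1, -9, 4, 10, 17, 5, 18, 13]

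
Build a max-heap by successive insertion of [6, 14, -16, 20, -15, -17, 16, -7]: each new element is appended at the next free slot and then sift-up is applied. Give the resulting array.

[20, 14, 16, 6, -15, -17, -16, -7]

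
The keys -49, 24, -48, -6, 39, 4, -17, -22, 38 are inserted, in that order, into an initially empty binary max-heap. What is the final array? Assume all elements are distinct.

[39, 38, 4, 24, -6, -48, -17, -49, -22]

Insert -49:
  append -49 at index 0 → [-49] (no swap needed)
Insert 24:
  append 24 at index 1 → [-49, 24]
  24 > parent -49 at index 0, swap → [24, -49]
Insert -48:
  append -48 at index 2 → [24, -49, -48] (no swap needed)
Insert -6:
  append -6 at index 3 → [24, -49, -48, -6]
  -6 > parent -49 at index 1, swap → [24, -6, -48, -49]
Insert 39:
  append 39 at index 4 → [24, -6, -48, -49, 39]
  39 > parent -6 at index 1, swap → [24, 39, -48, -49, -6]
  39 > parent 24 at index 0, swap → [39, 24, -48, -49, -6]
Insert 4:
  append 4 at index 5 → [39, 24, -48, -49, -6, 4]
  4 > parent -48 at index 2, swap → [39, 24, 4, -49, -6, -48]
Insert -17:
  append -17 at index 6 → [39, 24, 4, -49, -6, -48, -17] (no swap needed)
Insert -22:
  append -22 at index 7 → [39, 24, 4, -49, -6, -48, -17, -22]
  -22 > parent -49 at index 3, swap → [39, 24, 4, -22, -6, -48, -17, -49]
Insert 38:
  append 38 at index 8 → [39, 24, 4, -22, -6, -48, -17, -49, 38]
  38 > parent -22 at index 3, swap → [39, 24, 4, 38, -6, -48, -17, -49, -22]
  38 > parent 24 at index 1, swap → [39, 38, 4, 24, -6, -48, -17, -49, -22]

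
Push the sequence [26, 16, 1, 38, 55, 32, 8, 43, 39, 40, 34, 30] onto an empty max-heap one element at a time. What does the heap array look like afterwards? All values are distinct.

[55, 43, 32, 39, 40, 30, 8, 16, 38, 26, 34, 1]

Insert 26:
  append 26 at index 0 → [26] (no swap needed)
Insert 16:
  append 16 at index 1 → [26, 16] (no swap needed)
Insert 1:
  append 1 at index 2 → [26, 16, 1] (no swap needed)
Insert 38:
  append 38 at index 3 → [26, 16, 1, 38]
  38 > parent 16 at index 1, swap → [26, 38, 1, 16]
  38 > parent 26 at index 0, swap → [38, 26, 1, 16]
Insert 55:
  append 55 at index 4 → [38, 26, 1, 16, 55]
  55 > parent 26 at index 1, swap → [38, 55, 1, 16, 26]
  55 > parent 38 at index 0, swap → [55, 38, 1, 16, 26]
Insert 32:
  append 32 at index 5 → [55, 38, 1, 16, 26, 32]
  32 > parent 1 at index 2, swap → [55, 38, 32, 16, 26, 1]
Insert 8:
  append 8 at index 6 → [55, 38, 32, 16, 26, 1, 8] (no swap needed)
Insert 43:
  append 43 at index 7 → [55, 38, 32, 16, 26, 1, 8, 43]
  43 > parent 16 at index 3, swap → [55, 38, 32, 43, 26, 1, 8, 16]
  43 > parent 38 at index 1, swap → [55, 43, 32, 38, 26, 1, 8, 16]
Insert 39:
  append 39 at index 8 → [55, 43, 32, 38, 26, 1, 8, 16, 39]
  39 > parent 38 at index 3, swap → [55, 43, 32, 39, 26, 1, 8, 16, 38]
Insert 40:
  append 40 at index 9 → [55, 43, 32, 39, 26, 1, 8, 16, 38, 40]
  40 > parent 26 at index 4, swap → [55, 43, 32, 39, 40, 1, 8, 16, 38, 26]
Insert 34:
  append 34 at index 10 → [55, 43, 32, 39, 40, 1, 8, 16, 38, 26, 34] (no swap needed)
Insert 30:
  append 30 at index 11 → [55, 43, 32, 39, 40, 1, 8, 16, 38, 26, 34, 30]
  30 > parent 1 at index 5, swap → [55, 43, 32, 39, 40, 30, 8, 16, 38, 26, 34, 1]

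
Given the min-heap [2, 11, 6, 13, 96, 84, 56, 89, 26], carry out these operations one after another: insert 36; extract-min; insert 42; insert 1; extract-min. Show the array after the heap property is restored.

[6, 11, 56, 13, 36, 84, 96, 89, 26, 42]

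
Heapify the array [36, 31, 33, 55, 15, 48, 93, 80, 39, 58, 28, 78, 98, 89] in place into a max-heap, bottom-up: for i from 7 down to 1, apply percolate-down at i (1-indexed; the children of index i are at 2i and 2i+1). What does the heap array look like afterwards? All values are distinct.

[98, 80, 93, 55, 58, 78, 89, 31, 39, 15, 28, 33, 48, 36]

sift down from index 7: already satisfies heap property
sift down from index 6:
  48 vs larger child 98 at index 13, swap → [36, 31, 33, 55, 15, 98, 93, 80, 39, 58, 28, 78, 48, 89]
sift down from index 5:
  15 vs larger child 58 at index 10, swap → [36, 31, 33, 55, 58, 98, 93, 80, 39, 15, 28, 78, 48, 89]
sift down from index 4:
  55 vs larger child 80 at index 8, swap → [36, 31, 33, 80, 58, 98, 93, 55, 39, 15, 28, 78, 48, 89]
sift down from index 3:
  33 vs larger child 98 at index 6, swap → [36, 31, 98, 80, 58, 33, 93, 55, 39, 15, 28, 78, 48, 89]
  33 vs larger child 78 at index 12, swap → [36, 31, 98, 80, 58, 78, 93, 55, 39, 15, 28, 33, 48, 89]
sift down from index 2:
  31 vs larger child 80 at index 4, swap → [36, 80, 98, 31, 58, 78, 93, 55, 39, 15, 28, 33, 48, 89]
  31 vs larger child 55 at index 8, swap → [36, 80, 98, 55, 58, 78, 93, 31, 39, 15, 28, 33, 48, 89]
sift down from index 1:
  36 vs larger child 98 at index 3, swap → [98, 80, 36, 55, 58, 78, 93, 31, 39, 15, 28, 33, 48, 89]
  36 vs larger child 93 at index 7, swap → [98, 80, 93, 55, 58, 78, 36, 31, 39, 15, 28, 33, 48, 89]
  36 vs only child 89 at index 14, swap → [98, 80, 93, 55, 58, 78, 89, 31, 39, 15, 28, 33, 48, 36]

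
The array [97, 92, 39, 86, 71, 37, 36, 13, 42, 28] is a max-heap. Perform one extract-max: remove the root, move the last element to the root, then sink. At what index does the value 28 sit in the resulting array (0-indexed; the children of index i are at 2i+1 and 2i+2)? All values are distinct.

remove root 97; move last element 28 to root → [28, 92, 39, 86, 71, 37, 36, 13, 42]
28 vs larger child 92 at index 1, swap → [92, 28, 39, 86, 71, 37, 36, 13, 42]
28 vs larger child 86 at index 3, swap → [92, 86, 39, 28, 71, 37, 36, 13, 42]
28 vs larger child 42 at index 8, swap → [92, 86, 39, 42, 71, 37, 36, 13, 28]
resulting array: [92, 86, 39, 42, 71, 37, 36, 13, 28]

8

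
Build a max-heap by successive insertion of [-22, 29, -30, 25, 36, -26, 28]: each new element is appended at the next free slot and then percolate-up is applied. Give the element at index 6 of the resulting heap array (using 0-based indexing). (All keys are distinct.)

Insert -22:
  append -22 at index 0 → [-22] (no swap needed)
Insert 29:
  append 29 at index 1 → [-22, 29]
  29 > parent -22 at index 0, swap → [29, -22]
Insert -30:
  append -30 at index 2 → [29, -22, -30] (no swap needed)
Insert 25:
  append 25 at index 3 → [29, -22, -30, 25]
  25 > parent -22 at index 1, swap → [29, 25, -30, -22]
Insert 36:
  append 36 at index 4 → [29, 25, -30, -22, 36]
  36 > parent 25 at index 1, swap → [29, 36, -30, -22, 25]
  36 > parent 29 at index 0, swap → [36, 29, -30, -22, 25]
Insert -26:
  append -26 at index 5 → [36, 29, -30, -22, 25, -26]
  -26 > parent -30 at index 2, swap → [36, 29, -26, -22, 25, -30]
Insert 28:
  append 28 at index 6 → [36, 29, -26, -22, 25, -30, 28]
  28 > parent -26 at index 2, swap → [36, 29, 28, -22, 25, -30, -26]
resulting array: [36, 29, 28, -22, 25, -30, -26]

-26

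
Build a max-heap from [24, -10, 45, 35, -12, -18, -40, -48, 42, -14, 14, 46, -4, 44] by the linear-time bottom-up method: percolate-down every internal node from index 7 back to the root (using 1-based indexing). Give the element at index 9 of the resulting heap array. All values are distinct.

-10

sift down from index 7:
  -40 vs only child 44 at index 14, swap → [24, -10, 45, 35, -12, -18, 44, -48, 42, -14, 14, 46, -4, -40]
sift down from index 6:
  -18 vs larger child 46 at index 12, swap → [24, -10, 45, 35, -12, 46, 44, -48, 42, -14, 14, -18, -4, -40]
sift down from index 5:
  -12 vs larger child 14 at index 11, swap → [24, -10, 45, 35, 14, 46, 44, -48, 42, -14, -12, -18, -4, -40]
sift down from index 4:
  35 vs larger child 42 at index 9, swap → [24, -10, 45, 42, 14, 46, 44, -48, 35, -14, -12, -18, -4, -40]
sift down from index 3:
  45 vs larger child 46 at index 6, swap → [24, -10, 46, 42, 14, 45, 44, -48, 35, -14, -12, -18, -4, -40]
sift down from index 2:
  -10 vs larger child 42 at index 4, swap → [24, 42, 46, -10, 14, 45, 44, -48, 35, -14, -12, -18, -4, -40]
  -10 vs larger child 35 at index 9, swap → [24, 42, 46, 35, 14, 45, 44, -48, -10, -14, -12, -18, -4, -40]
sift down from index 1:
  24 vs larger child 46 at index 3, swap → [46, 42, 24, 35, 14, 45, 44, -48, -10, -14, -12, -18, -4, -40]
  24 vs larger child 45 at index 6, swap → [46, 42, 45, 35, 14, 24, 44, -48, -10, -14, -12, -18, -4, -40]
resulting array: [46, 42, 45, 35, 14, 24, 44, -48, -10, -14, -12, -18, -4, -40]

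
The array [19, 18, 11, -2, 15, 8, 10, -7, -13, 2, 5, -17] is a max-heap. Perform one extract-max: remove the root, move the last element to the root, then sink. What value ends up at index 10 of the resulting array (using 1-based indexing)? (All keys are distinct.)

2

remove root 19; move last element -17 to root → [-17, 18, 11, -2, 15, 8, 10, -7, -13, 2, 5]
-17 vs larger child 18 at index 2, swap → [18, -17, 11, -2, 15, 8, 10, -7, -13, 2, 5]
-17 vs larger child 15 at index 5, swap → [18, 15, 11, -2, -17, 8, 10, -7, -13, 2, 5]
-17 vs larger child 5 at index 11, swap → [18, 15, 11, -2, 5, 8, 10, -7, -13, 2, -17]
resulting array: [18, 15, 11, -2, 5, 8, 10, -7, -13, 2, -17]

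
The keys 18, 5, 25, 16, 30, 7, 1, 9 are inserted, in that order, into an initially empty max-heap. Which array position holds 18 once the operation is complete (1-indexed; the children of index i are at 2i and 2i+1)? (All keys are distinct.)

Insert 18:
  append 18 at index 1 → [18] (no swap needed)
Insert 5:
  append 5 at index 2 → [18, 5] (no swap needed)
Insert 25:
  append 25 at index 3 → [18, 5, 25]
  25 > parent 18 at index 1, swap → [25, 5, 18]
Insert 16:
  append 16 at index 4 → [25, 5, 18, 16]
  16 > parent 5 at index 2, swap → [25, 16, 18, 5]
Insert 30:
  append 30 at index 5 → [25, 16, 18, 5, 30]
  30 > parent 16 at index 2, swap → [25, 30, 18, 5, 16]
  30 > parent 25 at index 1, swap → [30, 25, 18, 5, 16]
Insert 7:
  append 7 at index 6 → [30, 25, 18, 5, 16, 7] (no swap needed)
Insert 1:
  append 1 at index 7 → [30, 25, 18, 5, 16, 7, 1] (no swap needed)
Insert 9:
  append 9 at index 8 → [30, 25, 18, 5, 16, 7, 1, 9]
  9 > parent 5 at index 4, swap → [30, 25, 18, 9, 16, 7, 1, 5]
resulting array: [30, 25, 18, 9, 16, 7, 1, 5]

3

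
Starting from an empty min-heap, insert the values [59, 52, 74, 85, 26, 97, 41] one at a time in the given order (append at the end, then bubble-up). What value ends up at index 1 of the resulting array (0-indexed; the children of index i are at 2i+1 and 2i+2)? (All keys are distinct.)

52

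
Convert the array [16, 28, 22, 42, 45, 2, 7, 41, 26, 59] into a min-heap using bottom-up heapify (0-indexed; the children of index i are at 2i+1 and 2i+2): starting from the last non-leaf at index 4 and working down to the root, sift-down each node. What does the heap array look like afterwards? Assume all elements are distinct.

sift down from index 4: already satisfies heap property
sift down from index 3:
  42 vs smaller child 26 at index 8, swap → [16, 28, 22, 26, 45, 2, 7, 41, 42, 59]
sift down from index 2:
  22 vs smaller child 2 at index 5, swap → [16, 28, 2, 26, 45, 22, 7, 41, 42, 59]
sift down from index 1:
  28 vs smaller child 26 at index 3, swap → [16, 26, 2, 28, 45, 22, 7, 41, 42, 59]
sift down from index 0:
  16 vs smaller child 2 at index 2, swap → [2, 26, 16, 28, 45, 22, 7, 41, 42, 59]
  16 vs smaller child 7 at index 6, swap → [2, 26, 7, 28, 45, 22, 16, 41, 42, 59]

[2, 26, 7, 28, 45, 22, 16, 41, 42, 59]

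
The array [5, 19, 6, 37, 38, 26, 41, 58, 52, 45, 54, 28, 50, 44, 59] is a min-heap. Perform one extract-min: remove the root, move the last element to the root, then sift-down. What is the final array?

[6, 19, 26, 37, 38, 28, 41, 58, 52, 45, 54, 59, 50, 44]

remove root 5; move last element 59 to root → [59, 19, 6, 37, 38, 26, 41, 58, 52, 45, 54, 28, 50, 44]
59 vs smaller child 6 at index 2, swap → [6, 19, 59, 37, 38, 26, 41, 58, 52, 45, 54, 28, 50, 44]
59 vs smaller child 26 at index 5, swap → [6, 19, 26, 37, 38, 59, 41, 58, 52, 45, 54, 28, 50, 44]
59 vs smaller child 28 at index 11, swap → [6, 19, 26, 37, 38, 28, 41, 58, 52, 45, 54, 59, 50, 44]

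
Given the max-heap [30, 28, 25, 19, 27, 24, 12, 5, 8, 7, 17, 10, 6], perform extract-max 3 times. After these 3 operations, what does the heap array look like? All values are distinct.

extract-max #1 returns 30:
  remove root 30; move last element 6 to root → [6, 28, 25, 19, 27, 24, 12, 5, 8, 7, 17, 10]
  6 vs larger child 28 at index 1, swap → [28, 6, 25, 19, 27, 24, 12, 5, 8, 7, 17, 10]
  6 vs larger child 27 at index 4, swap → [28, 27, 25, 19, 6, 24, 12, 5, 8, 7, 17, 10]
  6 vs larger child 17 at index 10, swap → [28, 27, 25, 19, 17, 24, 12, 5, 8, 7, 6, 10]
extract-max #2 returns 28:
  remove root 28; move last element 10 to root → [10, 27, 25, 19, 17, 24, 12, 5, 8, 7, 6]
  10 vs larger child 27 at index 1, swap → [27, 10, 25, 19, 17, 24, 12, 5, 8, 7, 6]
  10 vs larger child 19 at index 3, swap → [27, 19, 25, 10, 17, 24, 12, 5, 8, 7, 6]
extract-max #3 returns 27:
  remove root 27; move last element 6 to root → [6, 19, 25, 10, 17, 24, 12, 5, 8, 7]
  6 vs larger child 25 at index 2, swap → [25, 19, 6, 10, 17, 24, 12, 5, 8, 7]
  6 vs larger child 24 at index 5, swap → [25, 19, 24, 10, 17, 6, 12, 5, 8, 7]

[25, 19, 24, 10, 17, 6, 12, 5, 8, 7]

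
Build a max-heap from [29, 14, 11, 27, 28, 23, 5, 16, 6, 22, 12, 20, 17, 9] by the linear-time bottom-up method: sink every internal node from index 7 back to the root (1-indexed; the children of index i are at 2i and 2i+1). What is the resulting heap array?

[29, 28, 23, 27, 22, 20, 9, 16, 6, 14, 12, 11, 17, 5]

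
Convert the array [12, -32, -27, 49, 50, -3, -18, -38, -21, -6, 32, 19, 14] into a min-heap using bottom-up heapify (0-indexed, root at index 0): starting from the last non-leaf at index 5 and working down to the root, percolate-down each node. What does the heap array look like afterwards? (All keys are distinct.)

[-38, -32, -27, -21, -6, -3, -18, 49, 12, 50, 32, 19, 14]

sift down from index 5: already satisfies heap property
sift down from index 4:
  50 vs smaller child -6 at index 9, swap → [12, -32, -27, 49, -6, -3, -18, -38, -21, 50, 32, 19, 14]
sift down from index 3:
  49 vs smaller child -38 at index 7, swap → [12, -32, -27, -38, -6, -3, -18, 49, -21, 50, 32, 19, 14]
sift down from index 2: already satisfies heap property
sift down from index 1:
  -32 vs smaller child -38 at index 3, swap → [12, -38, -27, -32, -6, -3, -18, 49, -21, 50, 32, 19, 14]
sift down from index 0:
  12 vs smaller child -38 at index 1, swap → [-38, 12, -27, -32, -6, -3, -18, 49, -21, 50, 32, 19, 14]
  12 vs smaller child -32 at index 3, swap → [-38, -32, -27, 12, -6, -3, -18, 49, -21, 50, 32, 19, 14]
  12 vs smaller child -21 at index 8, swap → [-38, -32, -27, -21, -6, -3, -18, 49, 12, 50, 32, 19, 14]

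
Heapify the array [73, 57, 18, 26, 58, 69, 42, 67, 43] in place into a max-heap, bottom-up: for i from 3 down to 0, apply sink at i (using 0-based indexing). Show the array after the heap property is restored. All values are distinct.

[73, 67, 69, 57, 58, 18, 42, 26, 43]

sift down from index 3:
  26 vs larger child 67 at index 7, swap → [73, 57, 18, 67, 58, 69, 42, 26, 43]
sift down from index 2:
  18 vs larger child 69 at index 5, swap → [73, 57, 69, 67, 58, 18, 42, 26, 43]
sift down from index 1:
  57 vs larger child 67 at index 3, swap → [73, 67, 69, 57, 58, 18, 42, 26, 43]
sift down from index 0: already satisfies heap property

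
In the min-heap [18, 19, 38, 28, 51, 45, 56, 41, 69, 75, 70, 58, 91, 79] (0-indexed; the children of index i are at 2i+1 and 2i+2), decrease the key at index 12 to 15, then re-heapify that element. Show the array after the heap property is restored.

[15, 19, 18, 28, 51, 38, 56, 41, 69, 75, 70, 58, 45, 79]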